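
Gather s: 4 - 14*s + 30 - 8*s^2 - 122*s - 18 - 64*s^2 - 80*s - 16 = -72*s^2 - 216*s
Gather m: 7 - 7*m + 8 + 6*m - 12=3 - m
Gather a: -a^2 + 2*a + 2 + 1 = -a^2 + 2*a + 3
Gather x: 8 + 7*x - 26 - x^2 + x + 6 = -x^2 + 8*x - 12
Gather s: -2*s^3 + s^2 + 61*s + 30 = -2*s^3 + s^2 + 61*s + 30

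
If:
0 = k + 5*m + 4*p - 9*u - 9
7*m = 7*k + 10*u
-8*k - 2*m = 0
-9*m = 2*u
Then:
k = 0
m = 0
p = 9/4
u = 0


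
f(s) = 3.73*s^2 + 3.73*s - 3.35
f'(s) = 7.46*s + 3.73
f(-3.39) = 26.87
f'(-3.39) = -21.56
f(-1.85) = 2.52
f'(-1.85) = -10.07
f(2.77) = 35.60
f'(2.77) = 24.39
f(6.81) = 195.03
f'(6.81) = 54.53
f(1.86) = 16.49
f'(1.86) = 17.61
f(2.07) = 20.35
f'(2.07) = 19.17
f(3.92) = 68.59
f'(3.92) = 32.97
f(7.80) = 252.68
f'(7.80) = 61.92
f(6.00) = 153.31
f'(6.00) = 48.49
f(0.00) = -3.35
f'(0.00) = 3.73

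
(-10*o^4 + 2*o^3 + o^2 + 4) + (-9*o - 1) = -10*o^4 + 2*o^3 + o^2 - 9*o + 3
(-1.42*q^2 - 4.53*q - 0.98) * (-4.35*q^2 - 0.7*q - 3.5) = 6.177*q^4 + 20.6995*q^3 + 12.404*q^2 + 16.541*q + 3.43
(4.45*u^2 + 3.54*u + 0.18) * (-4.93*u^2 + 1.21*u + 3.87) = -21.9385*u^4 - 12.0677*u^3 + 20.6175*u^2 + 13.9176*u + 0.6966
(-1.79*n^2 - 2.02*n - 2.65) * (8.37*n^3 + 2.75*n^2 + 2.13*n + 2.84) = -14.9823*n^5 - 21.8299*n^4 - 31.5482*n^3 - 16.6737*n^2 - 11.3813*n - 7.526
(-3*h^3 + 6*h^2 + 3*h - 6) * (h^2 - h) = -3*h^5 + 9*h^4 - 3*h^3 - 9*h^2 + 6*h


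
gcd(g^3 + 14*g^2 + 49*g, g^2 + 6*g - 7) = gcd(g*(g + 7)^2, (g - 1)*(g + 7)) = g + 7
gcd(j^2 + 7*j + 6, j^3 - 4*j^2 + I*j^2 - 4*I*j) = 1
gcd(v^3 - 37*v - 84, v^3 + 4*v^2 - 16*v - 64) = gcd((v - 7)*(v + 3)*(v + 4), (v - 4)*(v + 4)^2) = v + 4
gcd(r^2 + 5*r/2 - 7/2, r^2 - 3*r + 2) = r - 1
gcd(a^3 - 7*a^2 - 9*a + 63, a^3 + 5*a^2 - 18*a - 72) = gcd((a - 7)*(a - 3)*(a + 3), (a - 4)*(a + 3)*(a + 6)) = a + 3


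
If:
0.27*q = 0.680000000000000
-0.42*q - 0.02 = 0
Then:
No Solution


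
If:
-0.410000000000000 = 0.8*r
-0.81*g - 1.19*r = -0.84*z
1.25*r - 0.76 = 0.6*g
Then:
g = -2.33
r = -0.51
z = -2.98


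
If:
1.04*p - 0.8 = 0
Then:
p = 0.77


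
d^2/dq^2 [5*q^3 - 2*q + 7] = 30*q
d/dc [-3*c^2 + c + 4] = 1 - 6*c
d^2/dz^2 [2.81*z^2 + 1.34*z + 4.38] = 5.62000000000000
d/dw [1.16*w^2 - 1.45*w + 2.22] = 2.32*w - 1.45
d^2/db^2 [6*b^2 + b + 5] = 12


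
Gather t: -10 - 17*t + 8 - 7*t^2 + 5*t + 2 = -7*t^2 - 12*t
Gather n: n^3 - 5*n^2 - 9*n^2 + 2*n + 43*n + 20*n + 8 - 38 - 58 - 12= n^3 - 14*n^2 + 65*n - 100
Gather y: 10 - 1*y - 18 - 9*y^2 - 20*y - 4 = -9*y^2 - 21*y - 12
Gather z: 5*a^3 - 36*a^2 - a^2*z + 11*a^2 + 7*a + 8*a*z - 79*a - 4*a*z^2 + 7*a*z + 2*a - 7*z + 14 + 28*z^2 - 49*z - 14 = 5*a^3 - 25*a^2 - 70*a + z^2*(28 - 4*a) + z*(-a^2 + 15*a - 56)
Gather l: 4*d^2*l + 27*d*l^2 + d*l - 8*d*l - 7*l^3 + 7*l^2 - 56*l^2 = -7*l^3 + l^2*(27*d - 49) + l*(4*d^2 - 7*d)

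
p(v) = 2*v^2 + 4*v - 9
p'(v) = 4*v + 4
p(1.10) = -2.18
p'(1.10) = 8.40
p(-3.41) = 0.62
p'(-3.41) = -9.64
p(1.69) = 3.47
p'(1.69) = 10.76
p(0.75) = -4.88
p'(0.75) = 7.00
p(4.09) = 40.82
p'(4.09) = 20.36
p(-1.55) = -10.40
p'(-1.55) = -2.20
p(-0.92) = -10.99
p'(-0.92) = 0.32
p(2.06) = 7.73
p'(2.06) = 12.24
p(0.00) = -9.00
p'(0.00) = 4.00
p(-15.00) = 381.00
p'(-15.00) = -56.00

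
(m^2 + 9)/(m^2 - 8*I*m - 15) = (m + 3*I)/(m - 5*I)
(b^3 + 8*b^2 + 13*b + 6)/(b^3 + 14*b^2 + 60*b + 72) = (b^2 + 2*b + 1)/(b^2 + 8*b + 12)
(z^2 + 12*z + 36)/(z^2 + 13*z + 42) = (z + 6)/(z + 7)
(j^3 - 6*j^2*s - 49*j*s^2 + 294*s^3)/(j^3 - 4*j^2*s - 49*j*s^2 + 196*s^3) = (-j + 6*s)/(-j + 4*s)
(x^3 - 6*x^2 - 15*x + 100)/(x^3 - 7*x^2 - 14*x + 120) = (x - 5)/(x - 6)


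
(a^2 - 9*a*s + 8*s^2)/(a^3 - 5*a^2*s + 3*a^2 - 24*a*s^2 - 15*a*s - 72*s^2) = (a - s)/(a^2 + 3*a*s + 3*a + 9*s)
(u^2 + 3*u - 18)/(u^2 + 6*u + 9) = (u^2 + 3*u - 18)/(u^2 + 6*u + 9)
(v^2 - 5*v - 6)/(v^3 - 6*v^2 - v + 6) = 1/(v - 1)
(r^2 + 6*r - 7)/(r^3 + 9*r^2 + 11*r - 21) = 1/(r + 3)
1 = 1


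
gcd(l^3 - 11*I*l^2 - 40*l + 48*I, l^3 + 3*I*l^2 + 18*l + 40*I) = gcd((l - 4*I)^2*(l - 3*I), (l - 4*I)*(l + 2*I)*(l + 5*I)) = l - 4*I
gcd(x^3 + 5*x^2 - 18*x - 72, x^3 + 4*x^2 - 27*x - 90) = x^2 + 9*x + 18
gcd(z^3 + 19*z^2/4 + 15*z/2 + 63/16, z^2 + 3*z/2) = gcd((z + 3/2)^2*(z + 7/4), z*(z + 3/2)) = z + 3/2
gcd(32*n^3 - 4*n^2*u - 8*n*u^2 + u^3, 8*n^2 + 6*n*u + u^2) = 2*n + u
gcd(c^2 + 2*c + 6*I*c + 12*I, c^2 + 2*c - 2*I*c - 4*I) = c + 2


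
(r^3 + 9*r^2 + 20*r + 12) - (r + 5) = r^3 + 9*r^2 + 19*r + 7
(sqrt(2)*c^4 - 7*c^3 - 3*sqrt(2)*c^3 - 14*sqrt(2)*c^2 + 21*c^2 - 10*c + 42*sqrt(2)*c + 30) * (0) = 0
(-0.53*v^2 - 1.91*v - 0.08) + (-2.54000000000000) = -0.53*v^2 - 1.91*v - 2.62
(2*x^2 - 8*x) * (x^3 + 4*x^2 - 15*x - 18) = 2*x^5 - 62*x^3 + 84*x^2 + 144*x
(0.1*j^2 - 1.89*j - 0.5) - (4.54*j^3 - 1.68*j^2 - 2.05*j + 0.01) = -4.54*j^3 + 1.78*j^2 + 0.16*j - 0.51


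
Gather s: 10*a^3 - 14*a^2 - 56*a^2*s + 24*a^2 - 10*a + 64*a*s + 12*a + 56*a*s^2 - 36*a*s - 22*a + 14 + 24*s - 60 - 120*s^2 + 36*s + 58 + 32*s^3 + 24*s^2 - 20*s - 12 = 10*a^3 + 10*a^2 - 20*a + 32*s^3 + s^2*(56*a - 96) + s*(-56*a^2 + 28*a + 40)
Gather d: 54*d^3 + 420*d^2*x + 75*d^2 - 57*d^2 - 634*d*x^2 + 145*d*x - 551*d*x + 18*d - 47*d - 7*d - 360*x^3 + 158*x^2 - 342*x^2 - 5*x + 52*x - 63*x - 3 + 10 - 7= 54*d^3 + d^2*(420*x + 18) + d*(-634*x^2 - 406*x - 36) - 360*x^3 - 184*x^2 - 16*x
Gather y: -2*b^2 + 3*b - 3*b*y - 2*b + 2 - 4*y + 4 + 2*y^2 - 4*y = -2*b^2 + b + 2*y^2 + y*(-3*b - 8) + 6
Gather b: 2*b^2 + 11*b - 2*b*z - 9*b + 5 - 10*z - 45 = 2*b^2 + b*(2 - 2*z) - 10*z - 40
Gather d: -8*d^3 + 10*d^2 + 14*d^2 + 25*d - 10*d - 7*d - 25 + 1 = -8*d^3 + 24*d^2 + 8*d - 24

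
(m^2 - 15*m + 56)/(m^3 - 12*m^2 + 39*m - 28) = (m - 8)/(m^2 - 5*m + 4)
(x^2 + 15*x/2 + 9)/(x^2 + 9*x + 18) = (x + 3/2)/(x + 3)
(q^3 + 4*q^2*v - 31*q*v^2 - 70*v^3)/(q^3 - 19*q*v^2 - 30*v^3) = (q + 7*v)/(q + 3*v)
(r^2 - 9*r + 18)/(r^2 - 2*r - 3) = (r - 6)/(r + 1)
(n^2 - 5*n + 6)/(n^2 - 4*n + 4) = (n - 3)/(n - 2)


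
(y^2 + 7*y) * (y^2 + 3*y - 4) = y^4 + 10*y^3 + 17*y^2 - 28*y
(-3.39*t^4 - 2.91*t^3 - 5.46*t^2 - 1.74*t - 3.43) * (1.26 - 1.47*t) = 4.9833*t^5 + 0.00630000000000042*t^4 + 4.3596*t^3 - 4.3218*t^2 + 2.8497*t - 4.3218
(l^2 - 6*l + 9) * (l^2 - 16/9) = l^4 - 6*l^3 + 65*l^2/9 + 32*l/3 - 16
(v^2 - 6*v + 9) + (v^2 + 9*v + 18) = 2*v^2 + 3*v + 27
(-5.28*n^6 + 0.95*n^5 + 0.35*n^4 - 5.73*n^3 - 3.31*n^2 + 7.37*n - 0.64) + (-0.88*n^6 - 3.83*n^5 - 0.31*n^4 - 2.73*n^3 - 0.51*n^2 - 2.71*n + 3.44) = -6.16*n^6 - 2.88*n^5 + 0.04*n^4 - 8.46*n^3 - 3.82*n^2 + 4.66*n + 2.8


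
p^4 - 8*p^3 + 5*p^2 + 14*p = p*(p - 7)*(p - 2)*(p + 1)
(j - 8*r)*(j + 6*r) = j^2 - 2*j*r - 48*r^2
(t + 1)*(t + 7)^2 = t^3 + 15*t^2 + 63*t + 49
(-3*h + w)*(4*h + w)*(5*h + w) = -60*h^3 - 7*h^2*w + 6*h*w^2 + w^3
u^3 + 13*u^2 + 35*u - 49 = (u - 1)*(u + 7)^2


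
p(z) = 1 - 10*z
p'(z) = -10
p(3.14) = -30.40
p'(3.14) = -10.00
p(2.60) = -25.00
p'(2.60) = -10.00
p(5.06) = -49.60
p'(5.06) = -10.00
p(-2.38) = 24.80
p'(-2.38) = -10.00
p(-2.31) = 24.10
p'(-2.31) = -10.00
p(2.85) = -27.50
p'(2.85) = -10.00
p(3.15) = -30.50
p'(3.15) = -10.00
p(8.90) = -88.00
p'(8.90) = -10.00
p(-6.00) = 61.00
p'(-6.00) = -10.00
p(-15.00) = 151.00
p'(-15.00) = -10.00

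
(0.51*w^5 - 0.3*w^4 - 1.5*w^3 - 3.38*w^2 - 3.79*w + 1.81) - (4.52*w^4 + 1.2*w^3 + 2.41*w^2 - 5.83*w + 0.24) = 0.51*w^5 - 4.82*w^4 - 2.7*w^3 - 5.79*w^2 + 2.04*w + 1.57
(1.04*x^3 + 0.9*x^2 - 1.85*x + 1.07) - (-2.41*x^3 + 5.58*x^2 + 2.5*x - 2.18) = 3.45*x^3 - 4.68*x^2 - 4.35*x + 3.25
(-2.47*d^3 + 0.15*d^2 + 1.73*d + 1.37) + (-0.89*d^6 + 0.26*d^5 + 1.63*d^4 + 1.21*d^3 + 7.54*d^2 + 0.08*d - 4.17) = -0.89*d^6 + 0.26*d^5 + 1.63*d^4 - 1.26*d^3 + 7.69*d^2 + 1.81*d - 2.8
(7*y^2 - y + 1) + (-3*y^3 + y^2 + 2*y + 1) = -3*y^3 + 8*y^2 + y + 2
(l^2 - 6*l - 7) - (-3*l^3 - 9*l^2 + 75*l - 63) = 3*l^3 + 10*l^2 - 81*l + 56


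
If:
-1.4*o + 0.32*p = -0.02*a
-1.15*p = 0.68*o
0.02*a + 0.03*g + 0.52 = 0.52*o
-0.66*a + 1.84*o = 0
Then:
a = 0.00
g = -17.33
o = 0.00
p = 0.00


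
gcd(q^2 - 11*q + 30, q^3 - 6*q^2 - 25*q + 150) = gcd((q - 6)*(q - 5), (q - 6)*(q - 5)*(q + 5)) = q^2 - 11*q + 30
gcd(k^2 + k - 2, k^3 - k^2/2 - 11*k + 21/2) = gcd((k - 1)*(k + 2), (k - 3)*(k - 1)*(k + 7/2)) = k - 1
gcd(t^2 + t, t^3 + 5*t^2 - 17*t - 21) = t + 1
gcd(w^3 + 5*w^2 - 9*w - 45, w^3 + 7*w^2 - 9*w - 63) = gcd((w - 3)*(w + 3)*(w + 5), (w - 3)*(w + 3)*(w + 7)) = w^2 - 9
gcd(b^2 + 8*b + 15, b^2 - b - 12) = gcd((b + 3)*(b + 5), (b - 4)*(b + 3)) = b + 3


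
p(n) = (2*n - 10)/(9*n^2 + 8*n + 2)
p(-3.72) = -0.18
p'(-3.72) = -0.09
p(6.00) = 0.01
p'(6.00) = 0.00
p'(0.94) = 0.78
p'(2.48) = 0.07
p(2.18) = -0.09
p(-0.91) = -5.44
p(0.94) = -0.46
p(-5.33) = -0.10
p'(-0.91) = -20.06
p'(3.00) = 0.04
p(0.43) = -1.29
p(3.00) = -0.04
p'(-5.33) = -0.03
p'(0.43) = 3.13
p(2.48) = -0.07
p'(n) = (-18*n - 8)*(2*n - 10)/(9*n^2 + 8*n + 2)^2 + 2/(9*n^2 + 8*n + 2) = 6*(-3*n^2 + 30*n + 14)/(81*n^4 + 144*n^3 + 100*n^2 + 32*n + 4)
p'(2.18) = 0.10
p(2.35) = -0.08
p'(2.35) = 0.08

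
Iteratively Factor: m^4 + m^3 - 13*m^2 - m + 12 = (m - 3)*(m^3 + 4*m^2 - m - 4) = (m - 3)*(m + 4)*(m^2 - 1) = (m - 3)*(m + 1)*(m + 4)*(m - 1)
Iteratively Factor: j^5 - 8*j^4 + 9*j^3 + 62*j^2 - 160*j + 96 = (j + 3)*(j^4 - 11*j^3 + 42*j^2 - 64*j + 32) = (j - 1)*(j + 3)*(j^3 - 10*j^2 + 32*j - 32) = (j - 2)*(j - 1)*(j + 3)*(j^2 - 8*j + 16) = (j - 4)*(j - 2)*(j - 1)*(j + 3)*(j - 4)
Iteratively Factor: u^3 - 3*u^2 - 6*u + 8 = (u - 4)*(u^2 + u - 2) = (u - 4)*(u - 1)*(u + 2)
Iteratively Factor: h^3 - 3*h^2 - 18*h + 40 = (h - 2)*(h^2 - h - 20) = (h - 2)*(h + 4)*(h - 5)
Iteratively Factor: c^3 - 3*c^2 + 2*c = (c - 1)*(c^2 - 2*c) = (c - 2)*(c - 1)*(c)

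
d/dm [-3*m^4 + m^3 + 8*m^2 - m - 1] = -12*m^3 + 3*m^2 + 16*m - 1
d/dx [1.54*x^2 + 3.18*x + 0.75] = 3.08*x + 3.18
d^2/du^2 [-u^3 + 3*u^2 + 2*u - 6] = 6 - 6*u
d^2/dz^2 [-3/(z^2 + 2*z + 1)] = -18/(z^4 + 4*z^3 + 6*z^2 + 4*z + 1)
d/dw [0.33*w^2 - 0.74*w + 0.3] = 0.66*w - 0.74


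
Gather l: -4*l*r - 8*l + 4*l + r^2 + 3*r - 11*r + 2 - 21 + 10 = l*(-4*r - 4) + r^2 - 8*r - 9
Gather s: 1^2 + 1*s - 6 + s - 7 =2*s - 12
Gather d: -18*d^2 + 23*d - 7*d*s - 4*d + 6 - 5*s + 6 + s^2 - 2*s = -18*d^2 + d*(19 - 7*s) + s^2 - 7*s + 12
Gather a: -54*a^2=-54*a^2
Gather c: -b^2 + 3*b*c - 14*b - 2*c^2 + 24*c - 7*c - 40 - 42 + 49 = -b^2 - 14*b - 2*c^2 + c*(3*b + 17) - 33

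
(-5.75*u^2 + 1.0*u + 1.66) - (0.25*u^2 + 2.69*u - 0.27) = -6.0*u^2 - 1.69*u + 1.93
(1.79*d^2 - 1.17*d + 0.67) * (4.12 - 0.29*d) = -0.5191*d^3 + 7.7141*d^2 - 5.0147*d + 2.7604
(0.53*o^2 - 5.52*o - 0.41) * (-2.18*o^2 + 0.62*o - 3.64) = -1.1554*o^4 + 12.3622*o^3 - 4.4578*o^2 + 19.8386*o + 1.4924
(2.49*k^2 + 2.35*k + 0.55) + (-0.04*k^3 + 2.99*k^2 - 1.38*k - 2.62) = -0.04*k^3 + 5.48*k^2 + 0.97*k - 2.07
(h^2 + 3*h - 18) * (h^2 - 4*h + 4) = h^4 - h^3 - 26*h^2 + 84*h - 72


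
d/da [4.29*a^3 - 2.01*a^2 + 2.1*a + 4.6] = 12.87*a^2 - 4.02*a + 2.1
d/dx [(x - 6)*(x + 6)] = 2*x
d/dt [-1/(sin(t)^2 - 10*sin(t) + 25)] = 2*cos(t)/(sin(t) - 5)^3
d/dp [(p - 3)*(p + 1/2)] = 2*p - 5/2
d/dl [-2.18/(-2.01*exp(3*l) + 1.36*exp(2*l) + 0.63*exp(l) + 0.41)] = (-13.1454*exp(2*l) + 5.9296*exp(l) + 1.3734)*exp(l)/(-2.01*exp(3*l) + 1.36*exp(2*l) + 0.63*exp(l) + 0.41)^2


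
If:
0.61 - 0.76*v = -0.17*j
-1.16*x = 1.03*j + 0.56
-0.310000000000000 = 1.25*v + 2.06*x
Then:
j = 0.21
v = 0.85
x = -0.67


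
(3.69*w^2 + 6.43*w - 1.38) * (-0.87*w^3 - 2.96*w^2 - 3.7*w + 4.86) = -3.2103*w^5 - 16.5165*w^4 - 31.4852*w^3 - 1.7728*w^2 + 36.3558*w - 6.7068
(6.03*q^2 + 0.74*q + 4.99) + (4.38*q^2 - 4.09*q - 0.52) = 10.41*q^2 - 3.35*q + 4.47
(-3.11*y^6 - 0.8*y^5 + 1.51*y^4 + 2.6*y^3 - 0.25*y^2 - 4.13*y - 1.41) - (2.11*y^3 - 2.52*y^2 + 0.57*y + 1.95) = -3.11*y^6 - 0.8*y^5 + 1.51*y^4 + 0.49*y^3 + 2.27*y^2 - 4.7*y - 3.36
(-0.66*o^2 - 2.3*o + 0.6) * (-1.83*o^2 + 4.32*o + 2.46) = 1.2078*o^4 + 1.3578*o^3 - 12.6576*o^2 - 3.066*o + 1.476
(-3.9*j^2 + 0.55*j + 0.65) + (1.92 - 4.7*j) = -3.9*j^2 - 4.15*j + 2.57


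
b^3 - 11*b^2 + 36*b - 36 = (b - 6)*(b - 3)*(b - 2)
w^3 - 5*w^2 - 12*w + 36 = (w - 6)*(w - 2)*(w + 3)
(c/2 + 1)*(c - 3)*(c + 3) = c^3/2 + c^2 - 9*c/2 - 9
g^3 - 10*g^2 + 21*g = g*(g - 7)*(g - 3)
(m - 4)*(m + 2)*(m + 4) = m^3 + 2*m^2 - 16*m - 32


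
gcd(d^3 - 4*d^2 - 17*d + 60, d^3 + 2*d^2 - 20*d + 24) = 1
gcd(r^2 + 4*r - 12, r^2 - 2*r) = r - 2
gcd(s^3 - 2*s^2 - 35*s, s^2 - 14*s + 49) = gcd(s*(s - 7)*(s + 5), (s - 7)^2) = s - 7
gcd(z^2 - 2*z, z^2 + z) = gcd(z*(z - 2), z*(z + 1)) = z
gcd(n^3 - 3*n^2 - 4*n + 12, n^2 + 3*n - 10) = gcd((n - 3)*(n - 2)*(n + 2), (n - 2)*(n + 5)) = n - 2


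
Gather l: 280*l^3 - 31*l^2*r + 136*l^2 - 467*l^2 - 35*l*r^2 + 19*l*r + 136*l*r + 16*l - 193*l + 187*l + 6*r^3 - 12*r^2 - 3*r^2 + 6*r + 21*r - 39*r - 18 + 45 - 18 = 280*l^3 + l^2*(-31*r - 331) + l*(-35*r^2 + 155*r + 10) + 6*r^3 - 15*r^2 - 12*r + 9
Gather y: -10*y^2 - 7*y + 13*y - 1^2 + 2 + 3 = -10*y^2 + 6*y + 4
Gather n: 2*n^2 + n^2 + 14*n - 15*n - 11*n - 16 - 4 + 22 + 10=3*n^2 - 12*n + 12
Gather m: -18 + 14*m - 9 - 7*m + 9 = 7*m - 18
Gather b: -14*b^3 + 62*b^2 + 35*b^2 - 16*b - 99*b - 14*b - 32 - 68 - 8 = -14*b^3 + 97*b^2 - 129*b - 108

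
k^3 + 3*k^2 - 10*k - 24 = (k - 3)*(k + 2)*(k + 4)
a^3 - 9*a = a*(a - 3)*(a + 3)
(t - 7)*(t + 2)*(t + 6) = t^3 + t^2 - 44*t - 84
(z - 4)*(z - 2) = z^2 - 6*z + 8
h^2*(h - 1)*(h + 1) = h^4 - h^2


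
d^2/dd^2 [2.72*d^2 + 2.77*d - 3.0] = 5.44000000000000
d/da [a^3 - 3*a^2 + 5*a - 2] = 3*a^2 - 6*a + 5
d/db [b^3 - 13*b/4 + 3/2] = 3*b^2 - 13/4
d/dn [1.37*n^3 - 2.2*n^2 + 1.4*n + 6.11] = 4.11*n^2 - 4.4*n + 1.4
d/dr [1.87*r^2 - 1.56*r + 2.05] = 3.74*r - 1.56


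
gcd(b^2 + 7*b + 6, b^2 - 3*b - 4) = b + 1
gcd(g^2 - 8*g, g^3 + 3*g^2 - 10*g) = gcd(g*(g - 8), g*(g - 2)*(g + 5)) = g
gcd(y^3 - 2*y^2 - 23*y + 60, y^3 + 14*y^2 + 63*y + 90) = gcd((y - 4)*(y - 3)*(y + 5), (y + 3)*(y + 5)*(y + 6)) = y + 5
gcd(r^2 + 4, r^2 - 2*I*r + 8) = r + 2*I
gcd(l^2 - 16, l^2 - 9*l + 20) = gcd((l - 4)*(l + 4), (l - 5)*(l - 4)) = l - 4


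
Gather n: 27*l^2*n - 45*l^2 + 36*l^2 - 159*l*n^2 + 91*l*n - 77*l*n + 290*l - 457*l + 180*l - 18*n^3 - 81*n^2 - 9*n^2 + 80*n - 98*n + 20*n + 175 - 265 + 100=-9*l^2 + 13*l - 18*n^3 + n^2*(-159*l - 90) + n*(27*l^2 + 14*l + 2) + 10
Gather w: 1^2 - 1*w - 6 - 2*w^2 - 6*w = -2*w^2 - 7*w - 5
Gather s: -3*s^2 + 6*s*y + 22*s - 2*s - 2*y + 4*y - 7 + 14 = -3*s^2 + s*(6*y + 20) + 2*y + 7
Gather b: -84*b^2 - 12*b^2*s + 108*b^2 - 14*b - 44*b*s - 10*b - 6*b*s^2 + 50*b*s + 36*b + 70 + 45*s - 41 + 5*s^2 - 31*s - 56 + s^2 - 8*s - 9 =b^2*(24 - 12*s) + b*(-6*s^2 + 6*s + 12) + 6*s^2 + 6*s - 36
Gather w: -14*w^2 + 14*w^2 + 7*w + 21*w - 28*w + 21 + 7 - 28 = 0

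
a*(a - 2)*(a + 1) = a^3 - a^2 - 2*a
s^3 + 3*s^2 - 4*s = s*(s - 1)*(s + 4)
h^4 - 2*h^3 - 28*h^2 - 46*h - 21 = (h - 7)*(h + 1)^2*(h + 3)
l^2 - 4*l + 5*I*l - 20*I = (l - 4)*(l + 5*I)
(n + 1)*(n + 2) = n^2 + 3*n + 2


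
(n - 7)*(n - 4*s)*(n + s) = n^3 - 3*n^2*s - 7*n^2 - 4*n*s^2 + 21*n*s + 28*s^2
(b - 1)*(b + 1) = b^2 - 1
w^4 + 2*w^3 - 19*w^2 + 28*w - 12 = (w - 2)*(w - 1)^2*(w + 6)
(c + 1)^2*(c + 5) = c^3 + 7*c^2 + 11*c + 5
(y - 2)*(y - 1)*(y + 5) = y^3 + 2*y^2 - 13*y + 10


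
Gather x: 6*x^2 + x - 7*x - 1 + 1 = 6*x^2 - 6*x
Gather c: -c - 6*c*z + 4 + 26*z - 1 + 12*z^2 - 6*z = c*(-6*z - 1) + 12*z^2 + 20*z + 3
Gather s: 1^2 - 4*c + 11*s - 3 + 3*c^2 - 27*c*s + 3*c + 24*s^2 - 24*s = 3*c^2 - c + 24*s^2 + s*(-27*c - 13) - 2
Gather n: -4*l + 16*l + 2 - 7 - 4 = 12*l - 9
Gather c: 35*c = 35*c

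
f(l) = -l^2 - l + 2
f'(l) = -2*l - 1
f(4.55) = -23.25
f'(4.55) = -10.10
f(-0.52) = 2.25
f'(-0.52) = 0.04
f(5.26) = -30.93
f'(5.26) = -11.52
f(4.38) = -21.56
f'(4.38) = -9.76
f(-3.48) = -6.63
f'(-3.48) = 5.96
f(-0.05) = 2.05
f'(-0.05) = -0.90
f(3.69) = -15.31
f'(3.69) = -8.38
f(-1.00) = 2.00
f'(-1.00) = 1.00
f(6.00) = -40.00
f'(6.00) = -13.00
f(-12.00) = -130.00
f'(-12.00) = 23.00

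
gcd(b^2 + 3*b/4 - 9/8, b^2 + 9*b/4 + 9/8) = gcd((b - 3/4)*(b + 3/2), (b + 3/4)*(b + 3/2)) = b + 3/2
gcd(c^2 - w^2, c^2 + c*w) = c + w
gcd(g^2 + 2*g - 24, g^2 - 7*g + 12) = g - 4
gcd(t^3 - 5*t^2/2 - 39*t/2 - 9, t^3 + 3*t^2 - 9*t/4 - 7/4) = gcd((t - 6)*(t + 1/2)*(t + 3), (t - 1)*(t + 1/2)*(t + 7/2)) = t + 1/2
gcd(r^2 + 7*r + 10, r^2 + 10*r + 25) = r + 5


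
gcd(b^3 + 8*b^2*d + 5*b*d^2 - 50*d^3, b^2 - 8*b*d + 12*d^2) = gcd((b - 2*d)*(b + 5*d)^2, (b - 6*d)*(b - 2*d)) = b - 2*d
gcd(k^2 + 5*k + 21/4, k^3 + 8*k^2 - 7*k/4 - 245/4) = k + 7/2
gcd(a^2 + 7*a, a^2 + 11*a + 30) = 1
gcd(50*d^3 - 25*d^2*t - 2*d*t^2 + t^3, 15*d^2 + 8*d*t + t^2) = 5*d + t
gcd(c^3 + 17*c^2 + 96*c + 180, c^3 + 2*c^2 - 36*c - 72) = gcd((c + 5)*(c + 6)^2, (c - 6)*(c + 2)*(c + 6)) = c + 6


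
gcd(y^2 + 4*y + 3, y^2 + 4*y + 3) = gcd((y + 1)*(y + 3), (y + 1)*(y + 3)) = y^2 + 4*y + 3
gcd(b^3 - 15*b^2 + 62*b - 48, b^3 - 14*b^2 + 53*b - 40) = b^2 - 9*b + 8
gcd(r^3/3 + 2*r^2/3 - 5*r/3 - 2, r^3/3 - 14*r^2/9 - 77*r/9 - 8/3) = r + 3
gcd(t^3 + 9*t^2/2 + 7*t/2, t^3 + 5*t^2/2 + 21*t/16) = t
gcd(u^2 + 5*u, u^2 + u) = u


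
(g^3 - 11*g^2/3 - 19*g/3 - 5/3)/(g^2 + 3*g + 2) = (3*g^2 - 14*g - 5)/(3*(g + 2))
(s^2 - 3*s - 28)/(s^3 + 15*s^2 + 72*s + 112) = (s - 7)/(s^2 + 11*s + 28)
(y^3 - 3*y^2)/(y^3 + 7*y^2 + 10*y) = y*(y - 3)/(y^2 + 7*y + 10)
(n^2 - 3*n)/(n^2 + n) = (n - 3)/(n + 1)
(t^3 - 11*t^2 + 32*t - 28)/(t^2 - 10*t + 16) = (t^2 - 9*t + 14)/(t - 8)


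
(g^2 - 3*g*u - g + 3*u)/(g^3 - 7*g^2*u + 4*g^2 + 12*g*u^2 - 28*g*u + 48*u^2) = (1 - g)/(-g^2 + 4*g*u - 4*g + 16*u)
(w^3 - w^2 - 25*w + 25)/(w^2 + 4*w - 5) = w - 5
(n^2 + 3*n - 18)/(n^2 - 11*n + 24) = (n + 6)/(n - 8)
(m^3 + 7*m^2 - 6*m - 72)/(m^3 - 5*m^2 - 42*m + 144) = (m + 4)/(m - 8)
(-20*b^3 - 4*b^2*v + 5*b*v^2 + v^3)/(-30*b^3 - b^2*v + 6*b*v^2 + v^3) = (2*b + v)/(3*b + v)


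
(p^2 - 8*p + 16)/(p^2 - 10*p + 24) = (p - 4)/(p - 6)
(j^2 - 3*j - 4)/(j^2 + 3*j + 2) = (j - 4)/(j + 2)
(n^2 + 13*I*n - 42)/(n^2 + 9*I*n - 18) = (n + 7*I)/(n + 3*I)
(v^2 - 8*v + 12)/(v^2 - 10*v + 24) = (v - 2)/(v - 4)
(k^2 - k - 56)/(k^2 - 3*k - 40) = (k + 7)/(k + 5)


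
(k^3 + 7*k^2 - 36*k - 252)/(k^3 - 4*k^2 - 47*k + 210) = (k + 6)/(k - 5)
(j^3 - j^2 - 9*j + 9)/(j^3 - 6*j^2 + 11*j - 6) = (j + 3)/(j - 2)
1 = 1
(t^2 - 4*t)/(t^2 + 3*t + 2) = t*(t - 4)/(t^2 + 3*t + 2)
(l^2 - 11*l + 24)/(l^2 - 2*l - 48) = (l - 3)/(l + 6)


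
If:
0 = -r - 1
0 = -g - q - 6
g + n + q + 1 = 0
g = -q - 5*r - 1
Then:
No Solution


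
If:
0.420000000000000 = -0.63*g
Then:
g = -0.67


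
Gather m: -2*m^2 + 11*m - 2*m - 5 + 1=-2*m^2 + 9*m - 4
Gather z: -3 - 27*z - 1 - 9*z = -36*z - 4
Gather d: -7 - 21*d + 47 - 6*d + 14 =54 - 27*d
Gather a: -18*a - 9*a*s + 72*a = a*(54 - 9*s)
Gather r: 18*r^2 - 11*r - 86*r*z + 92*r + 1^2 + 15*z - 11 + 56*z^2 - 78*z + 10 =18*r^2 + r*(81 - 86*z) + 56*z^2 - 63*z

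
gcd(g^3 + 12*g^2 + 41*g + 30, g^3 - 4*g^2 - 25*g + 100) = g + 5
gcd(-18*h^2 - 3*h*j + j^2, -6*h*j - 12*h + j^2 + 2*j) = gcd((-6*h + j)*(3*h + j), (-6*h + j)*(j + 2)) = 6*h - j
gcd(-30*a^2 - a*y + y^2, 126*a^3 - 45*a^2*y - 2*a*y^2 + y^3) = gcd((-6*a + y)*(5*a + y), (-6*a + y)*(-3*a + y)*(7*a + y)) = -6*a + y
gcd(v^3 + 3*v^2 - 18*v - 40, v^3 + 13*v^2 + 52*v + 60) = v^2 + 7*v + 10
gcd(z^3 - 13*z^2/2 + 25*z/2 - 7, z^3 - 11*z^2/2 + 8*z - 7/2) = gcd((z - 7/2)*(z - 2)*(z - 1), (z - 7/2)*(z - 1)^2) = z^2 - 9*z/2 + 7/2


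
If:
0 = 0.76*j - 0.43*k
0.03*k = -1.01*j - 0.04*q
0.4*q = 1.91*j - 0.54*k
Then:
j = 0.00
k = 0.00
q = 0.00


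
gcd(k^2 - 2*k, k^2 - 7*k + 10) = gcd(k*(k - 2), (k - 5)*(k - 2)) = k - 2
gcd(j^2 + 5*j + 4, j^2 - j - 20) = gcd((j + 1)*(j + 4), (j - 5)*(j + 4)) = j + 4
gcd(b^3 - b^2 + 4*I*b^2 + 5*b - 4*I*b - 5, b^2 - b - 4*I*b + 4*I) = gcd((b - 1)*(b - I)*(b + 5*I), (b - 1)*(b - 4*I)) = b - 1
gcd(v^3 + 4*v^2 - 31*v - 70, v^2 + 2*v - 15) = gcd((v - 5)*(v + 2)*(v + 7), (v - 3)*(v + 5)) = 1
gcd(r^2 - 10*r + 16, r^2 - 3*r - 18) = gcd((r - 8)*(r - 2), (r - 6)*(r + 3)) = 1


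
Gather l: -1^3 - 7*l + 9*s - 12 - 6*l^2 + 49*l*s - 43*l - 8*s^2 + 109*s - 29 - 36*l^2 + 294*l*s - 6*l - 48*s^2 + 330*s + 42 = -42*l^2 + l*(343*s - 56) - 56*s^2 + 448*s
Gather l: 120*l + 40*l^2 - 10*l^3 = -10*l^3 + 40*l^2 + 120*l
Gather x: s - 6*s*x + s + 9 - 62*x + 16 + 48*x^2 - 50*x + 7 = 2*s + 48*x^2 + x*(-6*s - 112) + 32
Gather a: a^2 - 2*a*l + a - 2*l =a^2 + a*(1 - 2*l) - 2*l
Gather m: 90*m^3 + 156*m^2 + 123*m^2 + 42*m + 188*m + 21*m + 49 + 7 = 90*m^3 + 279*m^2 + 251*m + 56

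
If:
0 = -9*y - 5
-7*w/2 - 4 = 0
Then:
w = -8/7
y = -5/9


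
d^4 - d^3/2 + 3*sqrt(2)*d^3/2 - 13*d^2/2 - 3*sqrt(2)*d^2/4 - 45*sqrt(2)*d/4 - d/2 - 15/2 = (d - 3)*(d + 5/2)*(d + sqrt(2)/2)*(d + sqrt(2))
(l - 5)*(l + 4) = l^2 - l - 20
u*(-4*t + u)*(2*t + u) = -8*t^2*u - 2*t*u^2 + u^3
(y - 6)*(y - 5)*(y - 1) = y^3 - 12*y^2 + 41*y - 30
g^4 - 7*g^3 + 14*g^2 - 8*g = g*(g - 4)*(g - 2)*(g - 1)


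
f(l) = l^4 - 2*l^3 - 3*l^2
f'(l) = 4*l^3 - 6*l^2 - 6*l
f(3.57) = 33.20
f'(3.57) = 84.11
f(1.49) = -8.35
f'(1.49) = -9.03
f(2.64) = -9.13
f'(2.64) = 15.94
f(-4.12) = 377.08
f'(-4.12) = -356.86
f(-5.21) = 938.21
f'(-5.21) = -697.29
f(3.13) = 5.26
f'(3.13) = 45.10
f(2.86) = -4.42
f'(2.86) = 27.34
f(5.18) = 361.50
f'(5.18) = 363.89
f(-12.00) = 23760.00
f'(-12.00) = -7704.00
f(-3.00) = 108.00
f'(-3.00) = -144.00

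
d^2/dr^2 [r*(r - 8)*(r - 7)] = 6*r - 30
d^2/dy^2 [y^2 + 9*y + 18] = 2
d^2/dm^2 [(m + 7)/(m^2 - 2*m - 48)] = 2*((-3*m - 5)*(-m^2 + 2*m + 48) - 4*(m - 1)^2*(m + 7))/(-m^2 + 2*m + 48)^3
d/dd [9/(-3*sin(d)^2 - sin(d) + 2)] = 9*(6*sin(d) + 1)*cos(d)/(3*sin(d)^2 + sin(d) - 2)^2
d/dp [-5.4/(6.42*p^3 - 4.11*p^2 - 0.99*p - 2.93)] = (104.004*p^2 - 44.388*p - 5.346)/(-6.42*p^3 + 4.11*p^2 + 0.99*p + 2.93)^2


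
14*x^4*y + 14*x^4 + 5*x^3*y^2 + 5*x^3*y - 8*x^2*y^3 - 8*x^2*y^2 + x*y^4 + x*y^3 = (-7*x + y)*(-2*x + y)*(x + y)*(x*y + x)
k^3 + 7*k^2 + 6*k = k*(k + 1)*(k + 6)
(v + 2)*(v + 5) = v^2 + 7*v + 10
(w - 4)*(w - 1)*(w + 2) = w^3 - 3*w^2 - 6*w + 8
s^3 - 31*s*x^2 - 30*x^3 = (s - 6*x)*(s + x)*(s + 5*x)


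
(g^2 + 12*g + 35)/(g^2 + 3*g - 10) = (g + 7)/(g - 2)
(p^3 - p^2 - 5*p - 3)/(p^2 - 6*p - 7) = (p^2 - 2*p - 3)/(p - 7)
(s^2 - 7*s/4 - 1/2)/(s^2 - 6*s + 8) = (s + 1/4)/(s - 4)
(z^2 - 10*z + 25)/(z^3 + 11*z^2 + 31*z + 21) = (z^2 - 10*z + 25)/(z^3 + 11*z^2 + 31*z + 21)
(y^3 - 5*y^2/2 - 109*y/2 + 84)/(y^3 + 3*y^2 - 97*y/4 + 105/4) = 2*(y - 8)/(2*y - 5)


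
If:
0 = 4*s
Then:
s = 0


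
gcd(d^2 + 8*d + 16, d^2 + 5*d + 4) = d + 4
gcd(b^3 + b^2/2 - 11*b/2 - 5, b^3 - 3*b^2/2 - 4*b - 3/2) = b + 1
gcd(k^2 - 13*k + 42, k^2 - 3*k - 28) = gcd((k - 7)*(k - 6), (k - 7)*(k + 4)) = k - 7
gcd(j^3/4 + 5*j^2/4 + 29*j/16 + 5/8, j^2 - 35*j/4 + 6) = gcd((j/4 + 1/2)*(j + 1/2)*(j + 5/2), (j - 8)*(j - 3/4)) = 1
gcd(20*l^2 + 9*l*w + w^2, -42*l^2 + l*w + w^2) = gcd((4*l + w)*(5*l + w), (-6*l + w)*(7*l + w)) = 1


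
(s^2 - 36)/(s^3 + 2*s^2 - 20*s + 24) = (s - 6)/(s^2 - 4*s + 4)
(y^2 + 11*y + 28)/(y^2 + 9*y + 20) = (y + 7)/(y + 5)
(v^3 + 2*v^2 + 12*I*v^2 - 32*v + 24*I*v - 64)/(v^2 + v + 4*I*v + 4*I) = (v^2 + v*(2 + 8*I) + 16*I)/(v + 1)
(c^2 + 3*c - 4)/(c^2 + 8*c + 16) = (c - 1)/(c + 4)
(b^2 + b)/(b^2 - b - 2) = b/(b - 2)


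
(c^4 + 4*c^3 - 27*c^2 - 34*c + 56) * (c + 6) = c^5 + 10*c^4 - 3*c^3 - 196*c^2 - 148*c + 336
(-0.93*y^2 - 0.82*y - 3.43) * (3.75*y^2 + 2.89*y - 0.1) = -3.4875*y^4 - 5.7627*y^3 - 15.1393*y^2 - 9.8307*y + 0.343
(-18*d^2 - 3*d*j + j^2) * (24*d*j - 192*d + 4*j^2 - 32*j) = -432*d^3*j + 3456*d^3 - 144*d^2*j^2 + 1152*d^2*j + 12*d*j^3 - 96*d*j^2 + 4*j^4 - 32*j^3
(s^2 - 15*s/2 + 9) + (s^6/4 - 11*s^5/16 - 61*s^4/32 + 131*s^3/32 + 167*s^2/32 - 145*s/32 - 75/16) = s^6/4 - 11*s^5/16 - 61*s^4/32 + 131*s^3/32 + 199*s^2/32 - 385*s/32 + 69/16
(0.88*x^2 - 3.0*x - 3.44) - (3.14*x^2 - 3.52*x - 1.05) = -2.26*x^2 + 0.52*x - 2.39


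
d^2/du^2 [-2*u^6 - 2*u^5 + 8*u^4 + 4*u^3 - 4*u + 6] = 4*u*(-15*u^3 - 10*u^2 + 24*u + 6)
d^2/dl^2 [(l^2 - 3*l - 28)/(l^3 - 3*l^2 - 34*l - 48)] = 2*(l^6 - 9*l^5 - 39*l^4 + 777*l^3 + 804*l^2 - 11304*l - 21136)/(l^9 - 9*l^8 - 75*l^7 + 441*l^6 + 3414*l^5 - 1908*l^4 - 61768*l^3 - 187200*l^2 - 235008*l - 110592)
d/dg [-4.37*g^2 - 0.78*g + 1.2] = -8.74*g - 0.78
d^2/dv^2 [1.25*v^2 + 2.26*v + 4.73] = 2.50000000000000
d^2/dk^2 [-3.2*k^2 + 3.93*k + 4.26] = -6.40000000000000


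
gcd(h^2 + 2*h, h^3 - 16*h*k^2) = h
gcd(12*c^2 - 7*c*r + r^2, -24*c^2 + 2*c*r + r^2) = -4*c + r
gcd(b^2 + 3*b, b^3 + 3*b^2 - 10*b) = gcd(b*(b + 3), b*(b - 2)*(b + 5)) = b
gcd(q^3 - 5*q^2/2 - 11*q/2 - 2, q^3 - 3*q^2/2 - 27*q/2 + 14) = q - 4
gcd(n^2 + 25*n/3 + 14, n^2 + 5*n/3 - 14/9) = n + 7/3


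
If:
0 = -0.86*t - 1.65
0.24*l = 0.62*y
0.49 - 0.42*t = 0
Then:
No Solution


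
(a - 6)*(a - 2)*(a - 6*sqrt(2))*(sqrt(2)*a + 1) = sqrt(2)*a^4 - 8*sqrt(2)*a^3 - 11*a^3 + 6*sqrt(2)*a^2 + 88*a^2 - 132*a + 48*sqrt(2)*a - 72*sqrt(2)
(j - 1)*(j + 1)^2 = j^3 + j^2 - j - 1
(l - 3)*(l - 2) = l^2 - 5*l + 6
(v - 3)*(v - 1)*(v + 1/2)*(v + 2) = v^4 - 3*v^3/2 - 6*v^2 + 7*v/2 + 3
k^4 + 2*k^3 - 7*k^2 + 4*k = k*(k - 1)^2*(k + 4)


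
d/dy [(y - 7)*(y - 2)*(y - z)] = 3*y^2 - 2*y*z - 18*y + 9*z + 14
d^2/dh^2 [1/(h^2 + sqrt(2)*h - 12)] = 2*(-h^2 - sqrt(2)*h + (2*h + sqrt(2))^2 + 12)/(h^2 + sqrt(2)*h - 12)^3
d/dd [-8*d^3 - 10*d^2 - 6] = 4*d*(-6*d - 5)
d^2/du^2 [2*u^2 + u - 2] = 4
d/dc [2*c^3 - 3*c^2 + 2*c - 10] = 6*c^2 - 6*c + 2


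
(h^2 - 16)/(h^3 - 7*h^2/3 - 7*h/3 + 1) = 3*(h^2 - 16)/(3*h^3 - 7*h^2 - 7*h + 3)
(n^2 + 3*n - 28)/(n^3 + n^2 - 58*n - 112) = (n - 4)/(n^2 - 6*n - 16)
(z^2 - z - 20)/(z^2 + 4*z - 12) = (z^2 - z - 20)/(z^2 + 4*z - 12)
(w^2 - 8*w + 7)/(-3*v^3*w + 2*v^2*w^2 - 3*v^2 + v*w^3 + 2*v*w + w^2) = (w^2 - 8*w + 7)/(-3*v^3*w + 2*v^2*w^2 - 3*v^2 + v*w^3 + 2*v*w + w^2)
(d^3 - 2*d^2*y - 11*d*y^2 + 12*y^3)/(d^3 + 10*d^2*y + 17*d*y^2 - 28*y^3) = (d^2 - d*y - 12*y^2)/(d^2 + 11*d*y + 28*y^2)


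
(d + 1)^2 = d^2 + 2*d + 1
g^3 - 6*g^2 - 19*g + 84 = (g - 7)*(g - 3)*(g + 4)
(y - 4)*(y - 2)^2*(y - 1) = y^4 - 9*y^3 + 28*y^2 - 36*y + 16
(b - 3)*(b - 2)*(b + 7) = b^3 + 2*b^2 - 29*b + 42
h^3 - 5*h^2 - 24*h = h*(h - 8)*(h + 3)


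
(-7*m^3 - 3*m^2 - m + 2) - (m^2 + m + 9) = -7*m^3 - 4*m^2 - 2*m - 7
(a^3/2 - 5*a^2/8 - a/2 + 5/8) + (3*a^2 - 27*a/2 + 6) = a^3/2 + 19*a^2/8 - 14*a + 53/8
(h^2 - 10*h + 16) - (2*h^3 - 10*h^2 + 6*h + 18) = -2*h^3 + 11*h^2 - 16*h - 2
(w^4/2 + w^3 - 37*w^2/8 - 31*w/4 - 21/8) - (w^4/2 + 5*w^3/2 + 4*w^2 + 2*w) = -3*w^3/2 - 69*w^2/8 - 39*w/4 - 21/8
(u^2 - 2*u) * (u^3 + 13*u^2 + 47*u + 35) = u^5 + 11*u^4 + 21*u^3 - 59*u^2 - 70*u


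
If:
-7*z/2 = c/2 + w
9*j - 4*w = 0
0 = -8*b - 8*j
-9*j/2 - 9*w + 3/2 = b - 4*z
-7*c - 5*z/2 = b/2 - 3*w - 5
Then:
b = -398/10075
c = 8114/10075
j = 398/10075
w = 1791/20150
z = -283/2015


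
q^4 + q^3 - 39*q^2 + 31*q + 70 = (q - 5)*(q - 2)*(q + 1)*(q + 7)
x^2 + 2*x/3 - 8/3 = (x - 4/3)*(x + 2)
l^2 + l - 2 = (l - 1)*(l + 2)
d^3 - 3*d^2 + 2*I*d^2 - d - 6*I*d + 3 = (d - 3)*(d + I)^2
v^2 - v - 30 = (v - 6)*(v + 5)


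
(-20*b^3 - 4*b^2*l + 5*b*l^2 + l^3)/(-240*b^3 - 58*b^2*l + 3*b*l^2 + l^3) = (4*b^2 - l^2)/(48*b^2 + 2*b*l - l^2)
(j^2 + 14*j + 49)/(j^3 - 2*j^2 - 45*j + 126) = (j + 7)/(j^2 - 9*j + 18)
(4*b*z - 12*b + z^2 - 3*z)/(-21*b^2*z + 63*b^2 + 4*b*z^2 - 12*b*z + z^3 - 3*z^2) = (4*b + z)/(-21*b^2 + 4*b*z + z^2)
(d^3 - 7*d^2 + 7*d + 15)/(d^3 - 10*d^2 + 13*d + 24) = (d - 5)/(d - 8)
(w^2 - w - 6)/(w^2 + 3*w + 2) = (w - 3)/(w + 1)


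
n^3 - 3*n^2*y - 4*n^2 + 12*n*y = n*(n - 4)*(n - 3*y)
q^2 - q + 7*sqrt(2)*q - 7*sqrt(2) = (q - 1)*(q + 7*sqrt(2))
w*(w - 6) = w^2 - 6*w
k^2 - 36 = (k - 6)*(k + 6)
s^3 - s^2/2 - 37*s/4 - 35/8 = (s - 7/2)*(s + 1/2)*(s + 5/2)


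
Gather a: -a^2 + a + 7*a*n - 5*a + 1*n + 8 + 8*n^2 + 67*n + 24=-a^2 + a*(7*n - 4) + 8*n^2 + 68*n + 32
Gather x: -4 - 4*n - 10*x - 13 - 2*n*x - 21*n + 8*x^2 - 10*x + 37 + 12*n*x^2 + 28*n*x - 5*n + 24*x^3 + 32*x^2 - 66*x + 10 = -30*n + 24*x^3 + x^2*(12*n + 40) + x*(26*n - 86) + 30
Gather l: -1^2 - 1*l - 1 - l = -2*l - 2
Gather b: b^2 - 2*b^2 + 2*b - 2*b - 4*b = -b^2 - 4*b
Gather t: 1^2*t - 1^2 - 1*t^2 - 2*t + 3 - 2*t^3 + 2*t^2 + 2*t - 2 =-2*t^3 + t^2 + t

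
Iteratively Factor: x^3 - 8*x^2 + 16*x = (x)*(x^2 - 8*x + 16) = x*(x - 4)*(x - 4)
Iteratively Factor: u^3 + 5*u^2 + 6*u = (u + 2)*(u^2 + 3*u) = u*(u + 2)*(u + 3)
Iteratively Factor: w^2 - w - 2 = (w + 1)*(w - 2)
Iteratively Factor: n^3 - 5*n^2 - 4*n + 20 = (n - 5)*(n^2 - 4) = (n - 5)*(n - 2)*(n + 2)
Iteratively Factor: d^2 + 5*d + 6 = (d + 3)*(d + 2)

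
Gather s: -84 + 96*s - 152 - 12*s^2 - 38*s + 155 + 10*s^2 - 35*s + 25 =-2*s^2 + 23*s - 56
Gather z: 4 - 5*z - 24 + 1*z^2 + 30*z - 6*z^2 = -5*z^2 + 25*z - 20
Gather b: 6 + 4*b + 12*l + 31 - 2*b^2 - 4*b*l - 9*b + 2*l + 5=-2*b^2 + b*(-4*l - 5) + 14*l + 42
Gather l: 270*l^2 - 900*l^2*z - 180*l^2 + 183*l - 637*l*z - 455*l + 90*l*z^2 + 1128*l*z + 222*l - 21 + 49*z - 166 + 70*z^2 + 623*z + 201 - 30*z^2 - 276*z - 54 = l^2*(90 - 900*z) + l*(90*z^2 + 491*z - 50) + 40*z^2 + 396*z - 40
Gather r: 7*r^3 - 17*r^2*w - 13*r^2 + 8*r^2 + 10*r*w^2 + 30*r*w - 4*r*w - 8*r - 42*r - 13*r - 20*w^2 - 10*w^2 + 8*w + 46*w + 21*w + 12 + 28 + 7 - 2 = 7*r^3 + r^2*(-17*w - 5) + r*(10*w^2 + 26*w - 63) - 30*w^2 + 75*w + 45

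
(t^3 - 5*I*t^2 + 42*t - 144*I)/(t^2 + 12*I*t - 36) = (t^2 - 11*I*t - 24)/(t + 6*I)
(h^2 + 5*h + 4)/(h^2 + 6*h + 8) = (h + 1)/(h + 2)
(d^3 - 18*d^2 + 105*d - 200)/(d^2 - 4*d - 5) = (d^2 - 13*d + 40)/(d + 1)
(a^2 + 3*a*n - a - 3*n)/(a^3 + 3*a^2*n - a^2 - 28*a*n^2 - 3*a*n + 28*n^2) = (a + 3*n)/(a^2 + 3*a*n - 28*n^2)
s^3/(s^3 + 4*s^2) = s/(s + 4)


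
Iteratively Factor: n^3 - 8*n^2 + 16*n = (n)*(n^2 - 8*n + 16) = n*(n - 4)*(n - 4)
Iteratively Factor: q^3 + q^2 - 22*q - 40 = (q + 2)*(q^2 - q - 20) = (q + 2)*(q + 4)*(q - 5)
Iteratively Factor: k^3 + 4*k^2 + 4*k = (k)*(k^2 + 4*k + 4) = k*(k + 2)*(k + 2)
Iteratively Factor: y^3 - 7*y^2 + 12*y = (y - 4)*(y^2 - 3*y) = y*(y - 4)*(y - 3)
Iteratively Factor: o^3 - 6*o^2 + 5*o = (o - 5)*(o^2 - o) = o*(o - 5)*(o - 1)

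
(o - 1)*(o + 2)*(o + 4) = o^3 + 5*o^2 + 2*o - 8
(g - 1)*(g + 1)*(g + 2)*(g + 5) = g^4 + 7*g^3 + 9*g^2 - 7*g - 10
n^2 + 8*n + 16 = (n + 4)^2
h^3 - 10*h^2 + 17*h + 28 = (h - 7)*(h - 4)*(h + 1)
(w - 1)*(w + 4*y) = w^2 + 4*w*y - w - 4*y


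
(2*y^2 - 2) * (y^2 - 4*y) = 2*y^4 - 8*y^3 - 2*y^2 + 8*y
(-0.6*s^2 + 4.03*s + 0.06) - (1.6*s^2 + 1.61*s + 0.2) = -2.2*s^2 + 2.42*s - 0.14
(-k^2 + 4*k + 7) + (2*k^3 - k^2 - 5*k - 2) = 2*k^3 - 2*k^2 - k + 5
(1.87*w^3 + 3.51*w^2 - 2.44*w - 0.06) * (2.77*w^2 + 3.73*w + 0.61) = 5.1799*w^5 + 16.6978*w^4 + 7.4742*w^3 - 7.1263*w^2 - 1.7122*w - 0.0366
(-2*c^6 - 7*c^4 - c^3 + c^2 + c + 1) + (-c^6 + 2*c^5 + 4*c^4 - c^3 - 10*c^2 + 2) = -3*c^6 + 2*c^5 - 3*c^4 - 2*c^3 - 9*c^2 + c + 3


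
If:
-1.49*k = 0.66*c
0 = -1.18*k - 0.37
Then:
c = 0.71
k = -0.31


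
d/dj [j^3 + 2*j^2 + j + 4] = 3*j^2 + 4*j + 1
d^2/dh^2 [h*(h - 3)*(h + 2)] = 6*h - 2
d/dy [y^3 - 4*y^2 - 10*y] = 3*y^2 - 8*y - 10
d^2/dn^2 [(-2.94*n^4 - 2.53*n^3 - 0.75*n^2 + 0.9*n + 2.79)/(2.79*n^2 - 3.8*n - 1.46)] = (-45.770508*n^6 + 187.01928*n^5 - 182.866824*n^4 - 356.547344*n^3 - 47.445954*n^2 - 187.838808*n + 90.120972)/(21.717639*n^6 - 88.73874*n^5 + 86.768442*n^4 + 38.00152*n^3 - 45.405708*n^2 - 24.30024*n - 3.112136)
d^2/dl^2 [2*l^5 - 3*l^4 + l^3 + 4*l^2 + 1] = 40*l^3 - 36*l^2 + 6*l + 8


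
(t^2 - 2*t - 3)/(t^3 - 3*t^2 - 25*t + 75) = (t + 1)/(t^2 - 25)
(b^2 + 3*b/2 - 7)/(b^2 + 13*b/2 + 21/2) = (b - 2)/(b + 3)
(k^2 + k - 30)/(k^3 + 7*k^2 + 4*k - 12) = (k - 5)/(k^2 + k - 2)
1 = 1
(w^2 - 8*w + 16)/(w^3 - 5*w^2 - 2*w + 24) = (w - 4)/(w^2 - w - 6)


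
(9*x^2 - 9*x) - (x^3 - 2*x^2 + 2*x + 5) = -x^3 + 11*x^2 - 11*x - 5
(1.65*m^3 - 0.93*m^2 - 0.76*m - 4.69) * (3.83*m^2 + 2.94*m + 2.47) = 6.3195*m^5 + 1.2891*m^4 - 1.5695*m^3 - 22.4942*m^2 - 15.6658*m - 11.5843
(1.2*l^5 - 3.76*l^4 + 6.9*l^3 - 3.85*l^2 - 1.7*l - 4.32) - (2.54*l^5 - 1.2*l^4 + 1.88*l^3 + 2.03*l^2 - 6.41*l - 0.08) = -1.34*l^5 - 2.56*l^4 + 5.02*l^3 - 5.88*l^2 + 4.71*l - 4.24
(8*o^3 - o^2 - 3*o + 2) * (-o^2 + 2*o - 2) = -8*o^5 + 17*o^4 - 15*o^3 - 6*o^2 + 10*o - 4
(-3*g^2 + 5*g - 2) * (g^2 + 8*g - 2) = -3*g^4 - 19*g^3 + 44*g^2 - 26*g + 4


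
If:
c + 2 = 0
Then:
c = -2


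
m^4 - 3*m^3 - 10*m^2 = m^2*(m - 5)*(m + 2)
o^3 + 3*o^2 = o^2*(o + 3)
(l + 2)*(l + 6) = l^2 + 8*l + 12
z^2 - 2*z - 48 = (z - 8)*(z + 6)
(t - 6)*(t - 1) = t^2 - 7*t + 6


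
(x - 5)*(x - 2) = x^2 - 7*x + 10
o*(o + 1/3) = o^2 + o/3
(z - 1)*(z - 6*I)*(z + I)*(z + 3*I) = z^4 - z^3 - 2*I*z^3 + 21*z^2 + 2*I*z^2 - 21*z + 18*I*z - 18*I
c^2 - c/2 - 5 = (c - 5/2)*(c + 2)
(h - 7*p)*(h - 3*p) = h^2 - 10*h*p + 21*p^2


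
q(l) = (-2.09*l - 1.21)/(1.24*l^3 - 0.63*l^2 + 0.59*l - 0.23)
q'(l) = (-2.09*l - 1.21)*(-3.72*l^2 + 1.26*l - 0.59)/(1.24*l^3 - 0.63*l^2 + 0.59*l - 0.23)^2 - 2.09/(1.24*l^3 - 0.63*l^2 + 0.59*l - 0.23) = (5.1832*l^3 + 3.1845*l^2 - 1.5246*l + 1.1946)/(1.5376*l^6 - 1.5624*l^5 + 1.8601*l^4 - 1.3138*l^3 + 0.6379*l^2 - 0.2714*l + 0.0529)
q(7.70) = -0.03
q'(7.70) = 0.01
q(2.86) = -0.28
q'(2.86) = 0.22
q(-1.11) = -0.33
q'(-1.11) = -0.02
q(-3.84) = -0.08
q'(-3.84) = -0.04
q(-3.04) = -0.12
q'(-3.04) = -0.06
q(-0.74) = -0.22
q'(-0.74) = 0.86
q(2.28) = -0.48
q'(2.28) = 0.48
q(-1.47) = -0.29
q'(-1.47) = -0.15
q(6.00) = -0.06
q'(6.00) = 0.02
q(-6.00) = -0.04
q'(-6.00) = -0.01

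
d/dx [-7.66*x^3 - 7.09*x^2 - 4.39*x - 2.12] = -22.98*x^2 - 14.18*x - 4.39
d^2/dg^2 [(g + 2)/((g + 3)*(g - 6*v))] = 2*((g + 2)*(g + 3)^2 + (g + 2)*(g + 3)*(g - 6*v) + (g + 2)*(g - 6*v)^2 - (g + 3)^2*(g - 6*v) - (g + 3)*(g - 6*v)^2)/((g + 3)^3*(g - 6*v)^3)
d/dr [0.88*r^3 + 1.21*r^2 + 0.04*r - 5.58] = 2.64*r^2 + 2.42*r + 0.04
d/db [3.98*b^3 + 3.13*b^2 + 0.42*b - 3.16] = 11.94*b^2 + 6.26*b + 0.42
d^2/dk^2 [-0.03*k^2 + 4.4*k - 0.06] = -0.0600000000000000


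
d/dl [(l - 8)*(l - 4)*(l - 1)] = 3*l^2 - 26*l + 44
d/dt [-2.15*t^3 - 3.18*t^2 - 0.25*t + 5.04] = -6.45*t^2 - 6.36*t - 0.25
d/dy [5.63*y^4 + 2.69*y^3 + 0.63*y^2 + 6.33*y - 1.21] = 22.52*y^3 + 8.07*y^2 + 1.26*y + 6.33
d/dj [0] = 0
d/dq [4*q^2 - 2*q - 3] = 8*q - 2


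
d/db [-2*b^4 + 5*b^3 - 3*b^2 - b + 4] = -8*b^3 + 15*b^2 - 6*b - 1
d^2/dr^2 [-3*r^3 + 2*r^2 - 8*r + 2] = 4 - 18*r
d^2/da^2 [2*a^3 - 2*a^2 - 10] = 12*a - 4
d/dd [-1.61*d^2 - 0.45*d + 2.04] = -3.22*d - 0.45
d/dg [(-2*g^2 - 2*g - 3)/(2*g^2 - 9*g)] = (22*g^2 + 12*g - 27)/(g^2*(4*g^2 - 36*g + 81))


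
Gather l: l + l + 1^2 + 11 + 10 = 2*l + 22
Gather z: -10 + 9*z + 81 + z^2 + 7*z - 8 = z^2 + 16*z + 63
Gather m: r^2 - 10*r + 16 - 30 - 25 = r^2 - 10*r - 39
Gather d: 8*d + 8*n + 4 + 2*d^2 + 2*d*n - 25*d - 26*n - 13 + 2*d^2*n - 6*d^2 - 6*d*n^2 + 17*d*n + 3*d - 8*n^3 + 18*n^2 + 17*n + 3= d^2*(2*n - 4) + d*(-6*n^2 + 19*n - 14) - 8*n^3 + 18*n^2 - n - 6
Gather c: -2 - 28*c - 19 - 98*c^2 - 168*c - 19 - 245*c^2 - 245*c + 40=-343*c^2 - 441*c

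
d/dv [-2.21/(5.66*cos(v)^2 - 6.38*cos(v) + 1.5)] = (14.0998 - 25.0172*cos(v))*sin(v)/(5.66*cos(v)^2 - 6.38*cos(v) + 1.5)^2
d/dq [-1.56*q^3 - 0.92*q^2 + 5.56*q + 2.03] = -4.68*q^2 - 1.84*q + 5.56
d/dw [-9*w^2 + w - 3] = 1 - 18*w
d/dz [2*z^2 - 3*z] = 4*z - 3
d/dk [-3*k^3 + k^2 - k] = -9*k^2 + 2*k - 1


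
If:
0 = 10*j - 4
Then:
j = 2/5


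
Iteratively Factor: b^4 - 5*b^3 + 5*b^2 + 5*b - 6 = (b - 1)*(b^3 - 4*b^2 + b + 6) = (b - 1)*(b + 1)*(b^2 - 5*b + 6) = (b - 2)*(b - 1)*(b + 1)*(b - 3)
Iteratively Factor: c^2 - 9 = (c + 3)*(c - 3)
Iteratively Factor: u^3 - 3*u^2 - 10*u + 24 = (u - 2)*(u^2 - u - 12) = (u - 2)*(u + 3)*(u - 4)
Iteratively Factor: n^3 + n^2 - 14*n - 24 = (n + 2)*(n^2 - n - 12) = (n - 4)*(n + 2)*(n + 3)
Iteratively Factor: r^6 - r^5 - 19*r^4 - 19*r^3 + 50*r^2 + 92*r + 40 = (r - 5)*(r^5 + 4*r^4 + r^3 - 14*r^2 - 20*r - 8) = (r - 5)*(r + 1)*(r^4 + 3*r^3 - 2*r^2 - 12*r - 8) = (r - 5)*(r + 1)^2*(r^3 + 2*r^2 - 4*r - 8) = (r - 5)*(r - 2)*(r + 1)^2*(r^2 + 4*r + 4) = (r - 5)*(r - 2)*(r + 1)^2*(r + 2)*(r + 2)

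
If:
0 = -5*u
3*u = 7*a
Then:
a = 0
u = 0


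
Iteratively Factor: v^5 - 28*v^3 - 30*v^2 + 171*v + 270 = (v + 2)*(v^4 - 2*v^3 - 24*v^2 + 18*v + 135) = (v - 5)*(v + 2)*(v^3 + 3*v^2 - 9*v - 27) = (v - 5)*(v + 2)*(v + 3)*(v^2 - 9) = (v - 5)*(v - 3)*(v + 2)*(v + 3)*(v + 3)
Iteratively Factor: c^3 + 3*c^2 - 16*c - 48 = (c - 4)*(c^2 + 7*c + 12) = (c - 4)*(c + 4)*(c + 3)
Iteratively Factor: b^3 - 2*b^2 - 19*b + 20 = (b - 5)*(b^2 + 3*b - 4) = (b - 5)*(b + 4)*(b - 1)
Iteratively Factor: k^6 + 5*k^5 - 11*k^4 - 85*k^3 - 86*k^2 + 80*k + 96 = (k + 4)*(k^5 + k^4 - 15*k^3 - 25*k^2 + 14*k + 24) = (k + 1)*(k + 4)*(k^4 - 15*k^2 - 10*k + 24) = (k - 4)*(k + 1)*(k + 4)*(k^3 + 4*k^2 + k - 6) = (k - 4)*(k - 1)*(k + 1)*(k + 4)*(k^2 + 5*k + 6) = (k - 4)*(k - 1)*(k + 1)*(k + 2)*(k + 4)*(k + 3)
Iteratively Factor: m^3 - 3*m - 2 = (m - 2)*(m^2 + 2*m + 1) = (m - 2)*(m + 1)*(m + 1)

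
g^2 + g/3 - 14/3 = (g - 2)*(g + 7/3)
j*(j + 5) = j^2 + 5*j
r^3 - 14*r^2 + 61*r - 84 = (r - 7)*(r - 4)*(r - 3)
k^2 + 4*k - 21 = (k - 3)*(k + 7)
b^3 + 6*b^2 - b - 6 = (b - 1)*(b + 1)*(b + 6)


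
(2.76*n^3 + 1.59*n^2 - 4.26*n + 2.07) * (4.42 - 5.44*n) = -15.0144*n^4 + 3.5496*n^3 + 30.2022*n^2 - 30.09*n + 9.1494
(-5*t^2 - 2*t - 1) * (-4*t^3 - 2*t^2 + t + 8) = 20*t^5 + 18*t^4 + 3*t^3 - 40*t^2 - 17*t - 8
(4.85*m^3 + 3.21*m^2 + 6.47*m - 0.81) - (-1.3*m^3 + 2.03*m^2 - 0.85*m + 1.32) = 6.15*m^3 + 1.18*m^2 + 7.32*m - 2.13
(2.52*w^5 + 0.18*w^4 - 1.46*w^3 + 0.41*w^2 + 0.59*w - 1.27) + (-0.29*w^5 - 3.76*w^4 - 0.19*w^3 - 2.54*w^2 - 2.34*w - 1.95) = 2.23*w^5 - 3.58*w^4 - 1.65*w^3 - 2.13*w^2 - 1.75*w - 3.22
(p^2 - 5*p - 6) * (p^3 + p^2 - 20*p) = p^5 - 4*p^4 - 31*p^3 + 94*p^2 + 120*p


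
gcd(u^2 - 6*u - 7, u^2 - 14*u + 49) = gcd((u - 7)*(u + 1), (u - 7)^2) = u - 7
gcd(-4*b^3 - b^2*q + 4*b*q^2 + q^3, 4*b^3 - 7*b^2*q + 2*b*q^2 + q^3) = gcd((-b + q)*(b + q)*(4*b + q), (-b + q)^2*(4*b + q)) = -4*b^2 + 3*b*q + q^2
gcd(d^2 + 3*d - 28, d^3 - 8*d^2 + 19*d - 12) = d - 4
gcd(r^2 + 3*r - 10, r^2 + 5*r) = r + 5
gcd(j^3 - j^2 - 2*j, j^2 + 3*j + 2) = j + 1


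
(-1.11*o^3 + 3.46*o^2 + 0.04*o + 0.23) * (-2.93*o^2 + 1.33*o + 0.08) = 3.2523*o^5 - 11.6141*o^4 + 4.3958*o^3 - 0.3439*o^2 + 0.3091*o + 0.0184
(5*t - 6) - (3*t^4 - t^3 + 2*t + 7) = -3*t^4 + t^3 + 3*t - 13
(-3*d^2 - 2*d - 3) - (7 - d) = -3*d^2 - d - 10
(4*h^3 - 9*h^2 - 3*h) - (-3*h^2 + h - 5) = 4*h^3 - 6*h^2 - 4*h + 5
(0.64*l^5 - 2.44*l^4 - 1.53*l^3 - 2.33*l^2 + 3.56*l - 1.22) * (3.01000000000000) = 1.9264*l^5 - 7.3444*l^4 - 4.6053*l^3 - 7.0133*l^2 + 10.7156*l - 3.6722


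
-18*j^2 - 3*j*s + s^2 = (-6*j + s)*(3*j + s)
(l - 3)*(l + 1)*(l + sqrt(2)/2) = l^3 - 2*l^2 + sqrt(2)*l^2/2 - 3*l - sqrt(2)*l - 3*sqrt(2)/2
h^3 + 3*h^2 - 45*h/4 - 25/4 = (h - 5/2)*(h + 1/2)*(h + 5)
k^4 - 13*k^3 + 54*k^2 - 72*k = k*(k - 6)*(k - 4)*(k - 3)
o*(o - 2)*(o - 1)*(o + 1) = o^4 - 2*o^3 - o^2 + 2*o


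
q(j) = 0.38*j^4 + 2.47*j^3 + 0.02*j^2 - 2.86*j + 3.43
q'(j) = 1.52*j^3 + 7.41*j^2 + 0.04*j - 2.86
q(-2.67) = -16.49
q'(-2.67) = 20.93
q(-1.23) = 3.25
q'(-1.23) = 5.47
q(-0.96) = 4.33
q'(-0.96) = 2.59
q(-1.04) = 4.09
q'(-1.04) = 3.40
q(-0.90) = 4.47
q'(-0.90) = 2.00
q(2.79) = 72.27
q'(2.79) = 87.94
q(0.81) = 2.60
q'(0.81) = 2.84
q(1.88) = 19.28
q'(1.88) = 33.51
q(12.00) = 12119.83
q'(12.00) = 3691.22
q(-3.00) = -23.72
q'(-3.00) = 22.67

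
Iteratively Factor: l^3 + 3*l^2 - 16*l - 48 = (l - 4)*(l^2 + 7*l + 12) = (l - 4)*(l + 3)*(l + 4)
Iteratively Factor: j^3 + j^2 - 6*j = (j + 3)*(j^2 - 2*j) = j*(j + 3)*(j - 2)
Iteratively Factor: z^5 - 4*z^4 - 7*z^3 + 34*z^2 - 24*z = (z + 3)*(z^4 - 7*z^3 + 14*z^2 - 8*z) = z*(z + 3)*(z^3 - 7*z^2 + 14*z - 8) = z*(z - 2)*(z + 3)*(z^2 - 5*z + 4) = z*(z - 4)*(z - 2)*(z + 3)*(z - 1)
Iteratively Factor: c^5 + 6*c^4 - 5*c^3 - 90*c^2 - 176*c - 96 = (c + 3)*(c^4 + 3*c^3 - 14*c^2 - 48*c - 32) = (c + 1)*(c + 3)*(c^3 + 2*c^2 - 16*c - 32) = (c - 4)*(c + 1)*(c + 3)*(c^2 + 6*c + 8) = (c - 4)*(c + 1)*(c + 3)*(c + 4)*(c + 2)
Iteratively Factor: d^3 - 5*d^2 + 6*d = (d)*(d^2 - 5*d + 6) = d*(d - 2)*(d - 3)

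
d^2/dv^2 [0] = 0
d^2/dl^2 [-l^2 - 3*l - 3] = -2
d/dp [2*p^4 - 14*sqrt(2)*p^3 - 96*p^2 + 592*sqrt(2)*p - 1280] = 8*p^3 - 42*sqrt(2)*p^2 - 192*p + 592*sqrt(2)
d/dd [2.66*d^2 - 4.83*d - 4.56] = 5.32*d - 4.83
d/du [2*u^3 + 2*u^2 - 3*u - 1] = 6*u^2 + 4*u - 3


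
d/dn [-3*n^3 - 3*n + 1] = -9*n^2 - 3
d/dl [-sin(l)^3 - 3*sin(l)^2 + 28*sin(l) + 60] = (-3*sin(l)^2 - 6*sin(l) + 28)*cos(l)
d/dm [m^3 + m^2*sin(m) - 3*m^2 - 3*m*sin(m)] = m^2*cos(m) + 3*m^2 + 2*m*sin(m) - 3*m*cos(m) - 6*m - 3*sin(m)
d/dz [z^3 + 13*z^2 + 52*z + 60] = 3*z^2 + 26*z + 52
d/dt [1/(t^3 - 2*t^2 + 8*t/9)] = 9*(-27*t^2 + 36*t - 8)/(t^2*(9*t^2 - 18*t + 8)^2)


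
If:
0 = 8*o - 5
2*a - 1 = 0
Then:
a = 1/2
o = 5/8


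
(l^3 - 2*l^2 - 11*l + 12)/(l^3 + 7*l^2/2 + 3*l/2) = 2*(l^2 - 5*l + 4)/(l*(2*l + 1))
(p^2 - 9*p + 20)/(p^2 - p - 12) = (p - 5)/(p + 3)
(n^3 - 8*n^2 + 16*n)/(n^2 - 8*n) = (n^2 - 8*n + 16)/(n - 8)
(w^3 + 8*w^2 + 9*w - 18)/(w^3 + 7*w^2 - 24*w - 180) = (w^2 + 2*w - 3)/(w^2 + w - 30)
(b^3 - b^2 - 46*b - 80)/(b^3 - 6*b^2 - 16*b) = (b + 5)/b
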